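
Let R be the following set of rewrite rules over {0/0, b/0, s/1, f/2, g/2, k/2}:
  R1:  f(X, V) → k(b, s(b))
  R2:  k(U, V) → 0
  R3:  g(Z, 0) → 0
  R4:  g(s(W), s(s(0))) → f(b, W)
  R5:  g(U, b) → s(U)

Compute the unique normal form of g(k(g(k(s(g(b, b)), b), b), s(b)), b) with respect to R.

1. g(k(g(k(s(g(b, b)), b), b), s(b)), b)  →  s(k(g(k(s(g(b, b)), b), b), s(b)))   [R5 at ε]
2. s(k(g(k(s(g(b, b)), b), b), s(b)))  →  s(0)   [R2 at 1]

s(0)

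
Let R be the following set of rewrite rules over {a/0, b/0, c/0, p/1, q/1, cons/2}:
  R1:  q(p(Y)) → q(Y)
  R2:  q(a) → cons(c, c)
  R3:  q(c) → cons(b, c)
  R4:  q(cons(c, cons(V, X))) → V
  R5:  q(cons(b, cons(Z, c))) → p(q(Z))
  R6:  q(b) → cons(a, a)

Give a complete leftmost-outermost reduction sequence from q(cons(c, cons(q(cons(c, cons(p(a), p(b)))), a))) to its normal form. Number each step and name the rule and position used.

1. q(cons(c, cons(q(cons(c, cons(p(a), p(b)))), a)))  →  q(cons(c, cons(p(a), p(b))))   [R4 at ε]
2. q(cons(c, cons(p(a), p(b))))  →  p(a)   [R4 at ε]

p(a)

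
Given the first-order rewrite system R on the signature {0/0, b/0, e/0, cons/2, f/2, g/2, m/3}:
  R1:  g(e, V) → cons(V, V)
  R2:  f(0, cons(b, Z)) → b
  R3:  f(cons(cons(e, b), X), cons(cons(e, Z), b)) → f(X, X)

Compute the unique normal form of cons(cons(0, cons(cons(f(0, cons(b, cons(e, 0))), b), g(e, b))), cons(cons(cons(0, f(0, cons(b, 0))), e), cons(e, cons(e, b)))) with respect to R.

1. cons(cons(0, cons(cons(f(0, cons(b, cons(e, 0))), b), g(e, b))), cons(cons(cons(0, f(0, cons(b, 0))), e), cons(e, cons(e, b))))  →  cons(cons(0, cons(cons(b, b), g(e, b))), cons(cons(cons(0, f(0, cons(b, 0))), e), cons(e, cons(e, b))))   [R2 at 1.2.1.1]
2. cons(cons(0, cons(cons(b, b), g(e, b))), cons(cons(cons(0, f(0, cons(b, 0))), e), cons(e, cons(e, b))))  →  cons(cons(0, cons(cons(b, b), cons(b, b))), cons(cons(cons(0, f(0, cons(b, 0))), e), cons(e, cons(e, b))))   [R1 at 1.2.2]
3. cons(cons(0, cons(cons(b, b), cons(b, b))), cons(cons(cons(0, f(0, cons(b, 0))), e), cons(e, cons(e, b))))  →  cons(cons(0, cons(cons(b, b), cons(b, b))), cons(cons(cons(0, b), e), cons(e, cons(e, b))))   [R2 at 2.1.1.2]

cons(cons(0, cons(cons(b, b), cons(b, b))), cons(cons(cons(0, b), e), cons(e, cons(e, b))))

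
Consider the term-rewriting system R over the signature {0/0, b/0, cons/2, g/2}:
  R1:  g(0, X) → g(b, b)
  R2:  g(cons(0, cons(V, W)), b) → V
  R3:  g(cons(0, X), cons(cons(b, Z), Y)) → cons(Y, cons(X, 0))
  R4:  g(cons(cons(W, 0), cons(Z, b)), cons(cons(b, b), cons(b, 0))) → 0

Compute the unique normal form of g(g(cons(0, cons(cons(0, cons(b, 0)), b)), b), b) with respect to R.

1. g(g(cons(0, cons(cons(0, cons(b, 0)), b)), b), b)  →  g(cons(0, cons(b, 0)), b)   [R2 at 1]
2. g(cons(0, cons(b, 0)), b)  →  b   [R2 at ε]

b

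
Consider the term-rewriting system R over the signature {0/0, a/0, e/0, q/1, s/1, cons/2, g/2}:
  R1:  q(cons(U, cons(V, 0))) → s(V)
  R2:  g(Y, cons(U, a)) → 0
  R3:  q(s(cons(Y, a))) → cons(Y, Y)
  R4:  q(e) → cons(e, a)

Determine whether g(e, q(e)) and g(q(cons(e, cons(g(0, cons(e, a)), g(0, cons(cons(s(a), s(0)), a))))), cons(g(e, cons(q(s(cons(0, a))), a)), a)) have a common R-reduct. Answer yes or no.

yes — NF(t₁) = 0, NF(t₂) = 0

Reduce t₁ = g(e, q(e)):
1. g(e, q(e))  →  g(e, cons(e, a))   [R4 at 2]
2. g(e, cons(e, a))  →  0   [R2 at ε]

Reduce t₂ = g(q(cons(e, cons(g(0, cons(e, a)), g(0, cons(cons(s(a), s(0)), a))))), cons(g(e, cons(q(s(cons(0, a))), a)), a)):
1. g(q(cons(e, cons(g(0, cons(e, a)), g(0, cons(cons(s(a), s(0)), a))))), cons(g(e, cons(q(s(cons(0, a))), a)), a))  →  0   [R2 at ε]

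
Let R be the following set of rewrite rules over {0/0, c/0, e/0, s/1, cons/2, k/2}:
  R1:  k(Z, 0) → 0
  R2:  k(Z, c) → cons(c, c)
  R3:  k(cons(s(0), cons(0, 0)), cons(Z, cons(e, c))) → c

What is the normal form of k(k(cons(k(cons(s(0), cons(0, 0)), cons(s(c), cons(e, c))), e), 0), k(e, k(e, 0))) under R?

0

1. k(k(cons(k(cons(s(0), cons(0, 0)), cons(s(c), cons(e, c))), e), 0), k(e, k(e, 0)))  →  k(0, k(e, k(e, 0)))   [R1 at 1]
2. k(0, k(e, k(e, 0)))  →  k(0, k(e, 0))   [R1 at 2.2]
3. k(0, k(e, 0))  →  k(0, 0)   [R1 at 2]
4. k(0, 0)  →  0   [R1 at ε]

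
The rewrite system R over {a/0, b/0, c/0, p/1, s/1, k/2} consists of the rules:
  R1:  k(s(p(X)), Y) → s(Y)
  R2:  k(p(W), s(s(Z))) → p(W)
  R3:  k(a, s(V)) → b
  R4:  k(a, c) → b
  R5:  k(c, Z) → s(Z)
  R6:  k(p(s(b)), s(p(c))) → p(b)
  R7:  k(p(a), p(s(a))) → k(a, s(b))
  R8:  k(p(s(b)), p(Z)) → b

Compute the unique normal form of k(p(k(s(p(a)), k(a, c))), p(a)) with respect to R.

b

1. k(p(k(s(p(a)), k(a, c))), p(a))  →  k(p(s(k(a, c))), p(a))   [R1 at 1.1]
2. k(p(s(k(a, c))), p(a))  →  k(p(s(b)), p(a))   [R4 at 1.1.1]
3. k(p(s(b)), p(a))  →  b   [R8 at ε]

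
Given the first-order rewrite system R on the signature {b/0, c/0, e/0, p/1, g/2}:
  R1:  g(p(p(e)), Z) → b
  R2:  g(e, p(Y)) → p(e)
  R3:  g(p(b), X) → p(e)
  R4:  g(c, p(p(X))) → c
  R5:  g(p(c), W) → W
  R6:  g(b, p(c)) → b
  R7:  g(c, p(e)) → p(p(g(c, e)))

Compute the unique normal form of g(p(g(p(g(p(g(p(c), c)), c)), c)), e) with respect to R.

e

1. g(p(g(p(g(p(g(p(c), c)), c)), c)), e)  →  g(p(g(p(g(p(c), c)), c)), e)   [R5 at 1.1.1.1.1.1]
2. g(p(g(p(g(p(c), c)), c)), e)  →  g(p(g(p(c), c)), e)   [R5 at 1.1.1.1]
3. g(p(g(p(c), c)), e)  →  g(p(c), e)   [R5 at 1.1]
4. g(p(c), e)  →  e   [R5 at ε]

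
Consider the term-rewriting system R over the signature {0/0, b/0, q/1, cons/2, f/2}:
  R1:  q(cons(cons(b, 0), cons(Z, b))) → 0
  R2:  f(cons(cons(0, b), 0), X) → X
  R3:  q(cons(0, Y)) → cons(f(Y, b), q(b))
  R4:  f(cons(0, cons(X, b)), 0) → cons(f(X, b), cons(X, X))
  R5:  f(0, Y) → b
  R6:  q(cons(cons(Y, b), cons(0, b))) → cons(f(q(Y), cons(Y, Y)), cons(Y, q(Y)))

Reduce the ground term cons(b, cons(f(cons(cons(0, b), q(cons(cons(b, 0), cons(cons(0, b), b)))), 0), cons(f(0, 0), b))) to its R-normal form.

1. cons(b, cons(f(cons(cons(0, b), q(cons(cons(b, 0), cons(cons(0, b), b)))), 0), cons(f(0, 0), b)))  →  cons(b, cons(f(cons(cons(0, b), 0), 0), cons(f(0, 0), b)))   [R1 at 2.1.1.2]
2. cons(b, cons(f(cons(cons(0, b), 0), 0), cons(f(0, 0), b)))  →  cons(b, cons(0, cons(f(0, 0), b)))   [R2 at 2.1]
3. cons(b, cons(0, cons(f(0, 0), b)))  →  cons(b, cons(0, cons(b, b)))   [R5 at 2.2.1]

cons(b, cons(0, cons(b, b)))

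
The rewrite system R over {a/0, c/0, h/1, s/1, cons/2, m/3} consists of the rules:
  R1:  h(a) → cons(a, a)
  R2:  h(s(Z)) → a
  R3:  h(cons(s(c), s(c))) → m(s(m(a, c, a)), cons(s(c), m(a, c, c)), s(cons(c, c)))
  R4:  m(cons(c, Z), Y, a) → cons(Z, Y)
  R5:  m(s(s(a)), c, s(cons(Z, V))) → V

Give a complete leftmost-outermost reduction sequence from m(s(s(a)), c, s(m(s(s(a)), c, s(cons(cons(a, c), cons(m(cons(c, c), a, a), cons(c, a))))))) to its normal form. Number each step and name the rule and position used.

1. m(s(s(a)), c, s(m(s(s(a)), c, s(cons(cons(a, c), cons(m(cons(c, c), a, a), cons(c, a)))))))  →  m(s(s(a)), c, s(cons(m(cons(c, c), a, a), cons(c, a))))   [R5 at 3.1]
2. m(s(s(a)), c, s(cons(m(cons(c, c), a, a), cons(c, a))))  →  cons(c, a)   [R5 at ε]

cons(c, a)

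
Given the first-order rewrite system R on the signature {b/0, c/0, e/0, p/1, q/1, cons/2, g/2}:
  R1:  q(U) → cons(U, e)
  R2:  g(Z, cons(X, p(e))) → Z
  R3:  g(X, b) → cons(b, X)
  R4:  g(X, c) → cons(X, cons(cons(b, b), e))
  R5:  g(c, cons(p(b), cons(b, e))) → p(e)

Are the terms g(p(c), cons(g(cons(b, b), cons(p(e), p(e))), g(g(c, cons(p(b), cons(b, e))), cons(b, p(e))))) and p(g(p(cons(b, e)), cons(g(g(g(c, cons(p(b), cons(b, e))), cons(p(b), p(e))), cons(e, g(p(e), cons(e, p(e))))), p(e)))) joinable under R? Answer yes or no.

Reduce t₁ = g(p(c), cons(g(cons(b, b), cons(p(e), p(e))), g(g(c, cons(p(b), cons(b, e))), cons(b, p(e))))):
1. g(p(c), cons(g(cons(b, b), cons(p(e), p(e))), g(g(c, cons(p(b), cons(b, e))), cons(b, p(e)))))  →  g(p(c), cons(cons(b, b), g(g(c, cons(p(b), cons(b, e))), cons(b, p(e)))))   [R2 at 2.1]
2. g(p(c), cons(cons(b, b), g(g(c, cons(p(b), cons(b, e))), cons(b, p(e)))))  →  g(p(c), cons(cons(b, b), g(c, cons(p(b), cons(b, e)))))   [R2 at 2.2]
3. g(p(c), cons(cons(b, b), g(c, cons(p(b), cons(b, e)))))  →  g(p(c), cons(cons(b, b), p(e)))   [R5 at 2.2]
4. g(p(c), cons(cons(b, b), p(e)))  →  p(c)   [R2 at ε]

Reduce t₂ = p(g(p(cons(b, e)), cons(g(g(g(c, cons(p(b), cons(b, e))), cons(p(b), p(e))), cons(e, g(p(e), cons(e, p(e))))), p(e)))):
1. p(g(p(cons(b, e)), cons(g(g(g(c, cons(p(b), cons(b, e))), cons(p(b), p(e))), cons(e, g(p(e), cons(e, p(e))))), p(e))))  →  p(p(cons(b, e)))   [R2 at 1]

no — NF(t₁) = p(c), NF(t₂) = p(p(cons(b, e)))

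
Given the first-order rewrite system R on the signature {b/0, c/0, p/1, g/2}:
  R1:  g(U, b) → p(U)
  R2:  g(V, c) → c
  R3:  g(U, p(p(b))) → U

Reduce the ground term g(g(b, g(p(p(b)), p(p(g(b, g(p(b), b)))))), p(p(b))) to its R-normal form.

b

1. g(g(b, g(p(p(b)), p(p(g(b, g(p(b), b)))))), p(p(b)))  →  g(b, g(p(p(b)), p(p(g(b, g(p(b), b))))))   [R3 at ε]
2. g(b, g(p(p(b)), p(p(g(b, g(p(b), b))))))  →  g(b, g(p(p(b)), p(p(g(b, p(p(b)))))))   [R1 at 2.2.1.1.2]
3. g(b, g(p(p(b)), p(p(g(b, p(p(b)))))))  →  g(b, g(p(p(b)), p(p(b))))   [R3 at 2.2.1.1]
4. g(b, g(p(p(b)), p(p(b))))  →  g(b, p(p(b)))   [R3 at 2]
5. g(b, p(p(b)))  →  b   [R3 at ε]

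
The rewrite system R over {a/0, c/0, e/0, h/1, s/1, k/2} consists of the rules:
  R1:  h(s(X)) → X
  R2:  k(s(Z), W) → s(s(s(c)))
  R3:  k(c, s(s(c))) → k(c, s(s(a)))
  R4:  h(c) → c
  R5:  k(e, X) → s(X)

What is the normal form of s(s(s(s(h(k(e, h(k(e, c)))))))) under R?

s(s(s(s(c))))

1. s(s(s(s(h(k(e, h(k(e, c))))))))  →  s(s(s(s(h(s(h(k(e, c))))))))   [R5 at 1.1.1.1.1]
2. s(s(s(s(h(s(h(k(e, c))))))))  →  s(s(s(s(h(k(e, c))))))   [R1 at 1.1.1.1]
3. s(s(s(s(h(k(e, c))))))  →  s(s(s(s(h(s(c))))))   [R5 at 1.1.1.1.1]
4. s(s(s(s(h(s(c))))))  →  s(s(s(s(c))))   [R1 at 1.1.1.1]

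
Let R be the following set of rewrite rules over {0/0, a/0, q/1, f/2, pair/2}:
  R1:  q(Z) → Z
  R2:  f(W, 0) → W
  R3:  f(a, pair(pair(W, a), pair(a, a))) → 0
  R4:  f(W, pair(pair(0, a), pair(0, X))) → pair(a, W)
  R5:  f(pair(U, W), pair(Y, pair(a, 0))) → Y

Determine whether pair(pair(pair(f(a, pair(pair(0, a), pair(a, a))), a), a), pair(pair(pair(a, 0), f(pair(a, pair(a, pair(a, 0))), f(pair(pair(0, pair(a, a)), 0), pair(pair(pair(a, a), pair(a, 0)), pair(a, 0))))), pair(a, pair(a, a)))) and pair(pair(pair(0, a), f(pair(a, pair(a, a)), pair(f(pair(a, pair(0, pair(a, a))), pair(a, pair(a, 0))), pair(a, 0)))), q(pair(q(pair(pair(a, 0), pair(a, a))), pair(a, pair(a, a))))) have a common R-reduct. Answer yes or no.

yes — NF(t₁) = pair(pair(pair(0, a), a), pair(pair(pair(a, 0), pair(a, a)), pair(a, pair(a, a)))), NF(t₂) = pair(pair(pair(0, a), a), pair(pair(pair(a, 0), pair(a, a)), pair(a, pair(a, a))))

Reduce t₁ = pair(pair(pair(f(a, pair(pair(0, a), pair(a, a))), a), a), pair(pair(pair(a, 0), f(pair(a, pair(a, pair(a, 0))), f(pair(pair(0, pair(a, a)), 0), pair(pair(pair(a, a), pair(a, 0)), pair(a, 0))))), pair(a, pair(a, a)))):
1. pair(pair(pair(f(a, pair(pair(0, a), pair(a, a))), a), a), pair(pair(pair(a, 0), f(pair(a, pair(a, pair(a, 0))), f(pair(pair(0, pair(a, a)), 0), pair(pair(pair(a, a), pair(a, 0)), pair(a, 0))))), pair(a, pair(a, a))))  →  pair(pair(pair(0, a), a), pair(pair(pair(a, 0), f(pair(a, pair(a, pair(a, 0))), f(pair(pair(0, pair(a, a)), 0), pair(pair(pair(a, a), pair(a, 0)), pair(a, 0))))), pair(a, pair(a, a))))   [R3 at 1.1.1]
2. pair(pair(pair(0, a), a), pair(pair(pair(a, 0), f(pair(a, pair(a, pair(a, 0))), f(pair(pair(0, pair(a, a)), 0), pair(pair(pair(a, a), pair(a, 0)), pair(a, 0))))), pair(a, pair(a, a))))  →  pair(pair(pair(0, a), a), pair(pair(pair(a, 0), f(pair(a, pair(a, pair(a, 0))), pair(pair(a, a), pair(a, 0)))), pair(a, pair(a, a))))   [R5 at 2.1.2.2]
3. pair(pair(pair(0, a), a), pair(pair(pair(a, 0), f(pair(a, pair(a, pair(a, 0))), pair(pair(a, a), pair(a, 0)))), pair(a, pair(a, a))))  →  pair(pair(pair(0, a), a), pair(pair(pair(a, 0), pair(a, a)), pair(a, pair(a, a))))   [R5 at 2.1.2]

Reduce t₂ = pair(pair(pair(0, a), f(pair(a, pair(a, a)), pair(f(pair(a, pair(0, pair(a, a))), pair(a, pair(a, 0))), pair(a, 0)))), q(pair(q(pair(pair(a, 0), pair(a, a))), pair(a, pair(a, a))))):
1. pair(pair(pair(0, a), f(pair(a, pair(a, a)), pair(f(pair(a, pair(0, pair(a, a))), pair(a, pair(a, 0))), pair(a, 0)))), q(pair(q(pair(pair(a, 0), pair(a, a))), pair(a, pair(a, a)))))  →  pair(pair(pair(0, a), f(pair(a, pair(0, pair(a, a))), pair(a, pair(a, 0)))), q(pair(q(pair(pair(a, 0), pair(a, a))), pair(a, pair(a, a)))))   [R5 at 1.2]
2. pair(pair(pair(0, a), f(pair(a, pair(0, pair(a, a))), pair(a, pair(a, 0)))), q(pair(q(pair(pair(a, 0), pair(a, a))), pair(a, pair(a, a)))))  →  pair(pair(pair(0, a), a), q(pair(q(pair(pair(a, 0), pair(a, a))), pair(a, pair(a, a)))))   [R5 at 1.2]
3. pair(pair(pair(0, a), a), q(pair(q(pair(pair(a, 0), pair(a, a))), pair(a, pair(a, a)))))  →  pair(pair(pair(0, a), a), pair(q(pair(pair(a, 0), pair(a, a))), pair(a, pair(a, a))))   [R1 at 2]
4. pair(pair(pair(0, a), a), pair(q(pair(pair(a, 0), pair(a, a))), pair(a, pair(a, a))))  →  pair(pair(pair(0, a), a), pair(pair(pair(a, 0), pair(a, a)), pair(a, pair(a, a))))   [R1 at 2.1]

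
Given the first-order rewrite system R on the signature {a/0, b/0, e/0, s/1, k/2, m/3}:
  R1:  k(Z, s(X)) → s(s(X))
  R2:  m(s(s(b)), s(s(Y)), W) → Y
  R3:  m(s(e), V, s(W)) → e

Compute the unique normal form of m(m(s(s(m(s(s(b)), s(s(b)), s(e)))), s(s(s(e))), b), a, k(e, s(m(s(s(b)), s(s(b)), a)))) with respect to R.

1. m(m(s(s(m(s(s(b)), s(s(b)), s(e)))), s(s(s(e))), b), a, k(e, s(m(s(s(b)), s(s(b)), a))))  →  m(m(s(s(b)), s(s(s(e))), b), a, k(e, s(m(s(s(b)), s(s(b)), a))))   [R2 at 1.1.1.1]
2. m(m(s(s(b)), s(s(s(e))), b), a, k(e, s(m(s(s(b)), s(s(b)), a))))  →  m(s(e), a, k(e, s(m(s(s(b)), s(s(b)), a))))   [R2 at 1]
3. m(s(e), a, k(e, s(m(s(s(b)), s(s(b)), a))))  →  m(s(e), a, s(s(m(s(s(b)), s(s(b)), a))))   [R1 at 3]
4. m(s(e), a, s(s(m(s(s(b)), s(s(b)), a))))  →  e   [R3 at ε]

e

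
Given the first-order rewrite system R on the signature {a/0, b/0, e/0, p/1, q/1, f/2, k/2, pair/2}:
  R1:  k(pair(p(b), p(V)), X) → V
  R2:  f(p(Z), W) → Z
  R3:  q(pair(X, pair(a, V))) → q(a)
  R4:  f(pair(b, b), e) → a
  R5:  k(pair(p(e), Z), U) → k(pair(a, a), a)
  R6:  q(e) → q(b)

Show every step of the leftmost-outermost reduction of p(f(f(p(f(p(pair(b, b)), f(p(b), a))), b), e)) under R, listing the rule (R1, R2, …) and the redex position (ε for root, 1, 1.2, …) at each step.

p(a)

1. p(f(f(p(f(p(pair(b, b)), f(p(b), a))), b), e))  →  p(f(f(p(pair(b, b)), f(p(b), a)), e))   [R2 at 1.1]
2. p(f(f(p(pair(b, b)), f(p(b), a)), e))  →  p(f(pair(b, b), e))   [R2 at 1.1]
3. p(f(pair(b, b), e))  →  p(a)   [R4 at 1]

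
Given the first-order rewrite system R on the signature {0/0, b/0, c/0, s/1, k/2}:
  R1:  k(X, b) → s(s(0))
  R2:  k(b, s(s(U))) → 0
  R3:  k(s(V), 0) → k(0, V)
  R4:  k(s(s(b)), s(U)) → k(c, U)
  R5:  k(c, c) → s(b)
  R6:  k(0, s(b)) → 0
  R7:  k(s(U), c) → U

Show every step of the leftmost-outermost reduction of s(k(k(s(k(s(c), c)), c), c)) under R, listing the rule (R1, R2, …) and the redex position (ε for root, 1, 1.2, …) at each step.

1. s(k(k(s(k(s(c), c)), c), c))  →  s(k(k(s(c), c), c))   [R7 at 1.1]
2. s(k(k(s(c), c), c))  →  s(k(c, c))   [R7 at 1.1]
3. s(k(c, c))  →  s(s(b))   [R5 at 1]

s(s(b))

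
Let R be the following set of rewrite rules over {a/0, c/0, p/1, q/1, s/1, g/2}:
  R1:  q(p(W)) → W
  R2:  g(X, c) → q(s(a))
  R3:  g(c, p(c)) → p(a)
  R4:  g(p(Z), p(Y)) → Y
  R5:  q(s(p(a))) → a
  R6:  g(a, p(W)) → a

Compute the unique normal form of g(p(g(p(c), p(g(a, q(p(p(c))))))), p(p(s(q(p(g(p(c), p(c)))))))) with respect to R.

p(s(c))

1. g(p(g(p(c), p(g(a, q(p(p(c))))))), p(p(s(q(p(g(p(c), p(c))))))))  →  p(s(q(p(g(p(c), p(c))))))   [R4 at ε]
2. p(s(q(p(g(p(c), p(c))))))  →  p(s(g(p(c), p(c))))   [R1 at 1.1]
3. p(s(g(p(c), p(c))))  →  p(s(c))   [R4 at 1.1]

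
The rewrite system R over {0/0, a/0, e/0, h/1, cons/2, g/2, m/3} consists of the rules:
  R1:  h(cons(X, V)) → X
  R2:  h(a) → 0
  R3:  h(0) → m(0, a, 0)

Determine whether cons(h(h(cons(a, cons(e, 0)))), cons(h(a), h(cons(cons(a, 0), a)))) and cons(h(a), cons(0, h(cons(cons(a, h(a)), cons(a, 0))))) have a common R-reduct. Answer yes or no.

yes — NF(t₁) = cons(0, cons(0, cons(a, 0))), NF(t₂) = cons(0, cons(0, cons(a, 0)))

Reduce t₁ = cons(h(h(cons(a, cons(e, 0)))), cons(h(a), h(cons(cons(a, 0), a)))):
1. cons(h(h(cons(a, cons(e, 0)))), cons(h(a), h(cons(cons(a, 0), a))))  →  cons(h(a), cons(h(a), h(cons(cons(a, 0), a))))   [R1 at 1.1]
2. cons(h(a), cons(h(a), h(cons(cons(a, 0), a))))  →  cons(0, cons(h(a), h(cons(cons(a, 0), a))))   [R2 at 1]
3. cons(0, cons(h(a), h(cons(cons(a, 0), a))))  →  cons(0, cons(0, h(cons(cons(a, 0), a))))   [R2 at 2.1]
4. cons(0, cons(0, h(cons(cons(a, 0), a))))  →  cons(0, cons(0, cons(a, 0)))   [R1 at 2.2]

Reduce t₂ = cons(h(a), cons(0, h(cons(cons(a, h(a)), cons(a, 0))))):
1. cons(h(a), cons(0, h(cons(cons(a, h(a)), cons(a, 0)))))  →  cons(0, cons(0, h(cons(cons(a, h(a)), cons(a, 0)))))   [R2 at 1]
2. cons(0, cons(0, h(cons(cons(a, h(a)), cons(a, 0)))))  →  cons(0, cons(0, cons(a, h(a))))   [R1 at 2.2]
3. cons(0, cons(0, cons(a, h(a))))  →  cons(0, cons(0, cons(a, 0)))   [R2 at 2.2.2]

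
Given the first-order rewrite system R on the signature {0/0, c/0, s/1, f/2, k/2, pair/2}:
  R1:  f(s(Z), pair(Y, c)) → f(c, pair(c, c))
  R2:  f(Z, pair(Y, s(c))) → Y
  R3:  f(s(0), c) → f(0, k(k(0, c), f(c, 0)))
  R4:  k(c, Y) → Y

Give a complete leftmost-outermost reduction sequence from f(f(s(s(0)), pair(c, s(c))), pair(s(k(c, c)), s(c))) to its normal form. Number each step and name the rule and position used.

1. f(f(s(s(0)), pair(c, s(c))), pair(s(k(c, c)), s(c)))  →  s(k(c, c))   [R2 at ε]
2. s(k(c, c))  →  s(c)   [R4 at 1]

s(c)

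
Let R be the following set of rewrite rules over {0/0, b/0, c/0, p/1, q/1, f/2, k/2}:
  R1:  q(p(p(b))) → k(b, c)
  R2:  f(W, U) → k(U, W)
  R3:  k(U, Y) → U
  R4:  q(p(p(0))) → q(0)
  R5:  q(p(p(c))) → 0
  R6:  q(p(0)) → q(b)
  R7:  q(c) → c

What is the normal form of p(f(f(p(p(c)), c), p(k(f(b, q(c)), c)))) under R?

1. p(f(f(p(p(c)), c), p(k(f(b, q(c)), c))))  →  p(k(p(k(f(b, q(c)), c)), f(p(p(c)), c)))   [R2 at 1]
2. p(k(p(k(f(b, q(c)), c)), f(p(p(c)), c)))  →  p(p(k(f(b, q(c)), c)))   [R3 at 1]
3. p(p(k(f(b, q(c)), c)))  →  p(p(f(b, q(c))))   [R3 at 1.1]
4. p(p(f(b, q(c))))  →  p(p(k(q(c), b)))   [R2 at 1.1]
5. p(p(k(q(c), b)))  →  p(p(q(c)))   [R3 at 1.1]
6. p(p(q(c)))  →  p(p(c))   [R7 at 1.1]

p(p(c))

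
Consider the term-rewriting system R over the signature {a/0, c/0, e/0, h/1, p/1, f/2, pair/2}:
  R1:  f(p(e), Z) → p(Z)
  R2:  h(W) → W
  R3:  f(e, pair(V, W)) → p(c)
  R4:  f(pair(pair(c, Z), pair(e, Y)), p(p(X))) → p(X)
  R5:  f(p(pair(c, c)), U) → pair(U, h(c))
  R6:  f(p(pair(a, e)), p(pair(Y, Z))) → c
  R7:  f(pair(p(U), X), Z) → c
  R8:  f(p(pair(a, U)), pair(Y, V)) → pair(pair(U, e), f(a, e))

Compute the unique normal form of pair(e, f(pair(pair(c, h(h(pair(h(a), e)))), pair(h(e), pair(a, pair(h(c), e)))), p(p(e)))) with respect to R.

1. pair(e, f(pair(pair(c, h(h(pair(h(a), e)))), pair(h(e), pair(a, pair(h(c), e)))), p(p(e))))  →  pair(e, f(pair(pair(c, h(pair(h(a), e))), pair(h(e), pair(a, pair(h(c), e)))), p(p(e))))   [R2 at 2.1.1.2]
2. pair(e, f(pair(pair(c, h(pair(h(a), e))), pair(h(e), pair(a, pair(h(c), e)))), p(p(e))))  →  pair(e, f(pair(pair(c, pair(h(a), e)), pair(h(e), pair(a, pair(h(c), e)))), p(p(e))))   [R2 at 2.1.1.2]
3. pair(e, f(pair(pair(c, pair(h(a), e)), pair(h(e), pair(a, pair(h(c), e)))), p(p(e))))  →  pair(e, f(pair(pair(c, pair(a, e)), pair(h(e), pair(a, pair(h(c), e)))), p(p(e))))   [R2 at 2.1.1.2.1]
4. pair(e, f(pair(pair(c, pair(a, e)), pair(h(e), pair(a, pair(h(c), e)))), p(p(e))))  →  pair(e, f(pair(pair(c, pair(a, e)), pair(e, pair(a, pair(h(c), e)))), p(p(e))))   [R2 at 2.1.2.1]
5. pair(e, f(pair(pair(c, pair(a, e)), pair(e, pair(a, pair(h(c), e)))), p(p(e))))  →  pair(e, p(e))   [R4 at 2]

pair(e, p(e))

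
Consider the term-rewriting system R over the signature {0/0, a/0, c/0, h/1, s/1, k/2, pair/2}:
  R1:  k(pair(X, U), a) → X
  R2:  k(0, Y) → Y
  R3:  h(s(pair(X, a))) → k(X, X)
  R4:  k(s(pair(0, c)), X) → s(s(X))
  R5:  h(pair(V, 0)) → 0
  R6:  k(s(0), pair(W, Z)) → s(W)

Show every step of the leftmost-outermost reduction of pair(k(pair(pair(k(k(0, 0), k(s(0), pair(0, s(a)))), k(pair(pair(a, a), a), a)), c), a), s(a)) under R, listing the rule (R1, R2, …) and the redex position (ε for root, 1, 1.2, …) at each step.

1. pair(k(pair(pair(k(k(0, 0), k(s(0), pair(0, s(a)))), k(pair(pair(a, a), a), a)), c), a), s(a))  →  pair(pair(k(k(0, 0), k(s(0), pair(0, s(a)))), k(pair(pair(a, a), a), a)), s(a))   [R1 at 1]
2. pair(pair(k(k(0, 0), k(s(0), pair(0, s(a)))), k(pair(pair(a, a), a), a)), s(a))  →  pair(pair(k(0, k(s(0), pair(0, s(a)))), k(pair(pair(a, a), a), a)), s(a))   [R2 at 1.1.1]
3. pair(pair(k(0, k(s(0), pair(0, s(a)))), k(pair(pair(a, a), a), a)), s(a))  →  pair(pair(k(s(0), pair(0, s(a))), k(pair(pair(a, a), a), a)), s(a))   [R2 at 1.1]
4. pair(pair(k(s(0), pair(0, s(a))), k(pair(pair(a, a), a), a)), s(a))  →  pair(pair(s(0), k(pair(pair(a, a), a), a)), s(a))   [R6 at 1.1]
5. pair(pair(s(0), k(pair(pair(a, a), a), a)), s(a))  →  pair(pair(s(0), pair(a, a)), s(a))   [R1 at 1.2]

pair(pair(s(0), pair(a, a)), s(a))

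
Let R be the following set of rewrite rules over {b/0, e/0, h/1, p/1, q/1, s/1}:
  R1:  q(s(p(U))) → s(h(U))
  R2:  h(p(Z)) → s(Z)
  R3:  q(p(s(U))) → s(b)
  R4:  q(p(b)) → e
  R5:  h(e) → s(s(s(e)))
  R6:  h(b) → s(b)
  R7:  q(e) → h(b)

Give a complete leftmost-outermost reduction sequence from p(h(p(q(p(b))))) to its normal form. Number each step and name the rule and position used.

p(s(e))

1. p(h(p(q(p(b)))))  →  p(s(q(p(b))))   [R2 at 1]
2. p(s(q(p(b))))  →  p(s(e))   [R4 at 1.1]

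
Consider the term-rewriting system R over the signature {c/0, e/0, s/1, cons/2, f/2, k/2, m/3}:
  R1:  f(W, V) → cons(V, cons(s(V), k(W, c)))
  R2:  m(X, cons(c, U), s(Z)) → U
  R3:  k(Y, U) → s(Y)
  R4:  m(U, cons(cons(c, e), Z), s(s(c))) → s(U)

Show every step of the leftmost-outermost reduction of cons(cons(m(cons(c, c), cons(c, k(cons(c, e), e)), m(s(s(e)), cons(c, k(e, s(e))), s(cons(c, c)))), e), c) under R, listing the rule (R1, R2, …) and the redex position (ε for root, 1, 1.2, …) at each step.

1. cons(cons(m(cons(c, c), cons(c, k(cons(c, e), e)), m(s(s(e)), cons(c, k(e, s(e))), s(cons(c, c)))), e), c)  →  cons(cons(m(cons(c, c), cons(c, s(cons(c, e))), m(s(s(e)), cons(c, k(e, s(e))), s(cons(c, c)))), e), c)   [R3 at 1.1.2.2]
2. cons(cons(m(cons(c, c), cons(c, s(cons(c, e))), m(s(s(e)), cons(c, k(e, s(e))), s(cons(c, c)))), e), c)  →  cons(cons(m(cons(c, c), cons(c, s(cons(c, e))), k(e, s(e))), e), c)   [R2 at 1.1.3]
3. cons(cons(m(cons(c, c), cons(c, s(cons(c, e))), k(e, s(e))), e), c)  →  cons(cons(m(cons(c, c), cons(c, s(cons(c, e))), s(e)), e), c)   [R3 at 1.1.3]
4. cons(cons(m(cons(c, c), cons(c, s(cons(c, e))), s(e)), e), c)  →  cons(cons(s(cons(c, e)), e), c)   [R2 at 1.1]

cons(cons(s(cons(c, e)), e), c)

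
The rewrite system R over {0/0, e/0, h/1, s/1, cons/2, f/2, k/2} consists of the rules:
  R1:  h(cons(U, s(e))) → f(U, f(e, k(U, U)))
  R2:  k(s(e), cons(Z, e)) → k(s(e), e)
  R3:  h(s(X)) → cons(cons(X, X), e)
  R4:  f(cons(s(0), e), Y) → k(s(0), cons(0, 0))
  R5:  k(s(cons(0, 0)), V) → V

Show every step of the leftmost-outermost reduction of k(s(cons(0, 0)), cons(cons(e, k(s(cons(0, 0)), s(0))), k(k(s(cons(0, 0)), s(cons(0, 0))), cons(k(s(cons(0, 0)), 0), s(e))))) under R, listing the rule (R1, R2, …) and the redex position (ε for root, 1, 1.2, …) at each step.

cons(cons(e, s(0)), cons(0, s(e)))

1. k(s(cons(0, 0)), cons(cons(e, k(s(cons(0, 0)), s(0))), k(k(s(cons(0, 0)), s(cons(0, 0))), cons(k(s(cons(0, 0)), 0), s(e)))))  →  cons(cons(e, k(s(cons(0, 0)), s(0))), k(k(s(cons(0, 0)), s(cons(0, 0))), cons(k(s(cons(0, 0)), 0), s(e))))   [R5 at ε]
2. cons(cons(e, k(s(cons(0, 0)), s(0))), k(k(s(cons(0, 0)), s(cons(0, 0))), cons(k(s(cons(0, 0)), 0), s(e))))  →  cons(cons(e, s(0)), k(k(s(cons(0, 0)), s(cons(0, 0))), cons(k(s(cons(0, 0)), 0), s(e))))   [R5 at 1.2]
3. cons(cons(e, s(0)), k(k(s(cons(0, 0)), s(cons(0, 0))), cons(k(s(cons(0, 0)), 0), s(e))))  →  cons(cons(e, s(0)), k(s(cons(0, 0)), cons(k(s(cons(0, 0)), 0), s(e))))   [R5 at 2.1]
4. cons(cons(e, s(0)), k(s(cons(0, 0)), cons(k(s(cons(0, 0)), 0), s(e))))  →  cons(cons(e, s(0)), cons(k(s(cons(0, 0)), 0), s(e)))   [R5 at 2]
5. cons(cons(e, s(0)), cons(k(s(cons(0, 0)), 0), s(e)))  →  cons(cons(e, s(0)), cons(0, s(e)))   [R5 at 2.1]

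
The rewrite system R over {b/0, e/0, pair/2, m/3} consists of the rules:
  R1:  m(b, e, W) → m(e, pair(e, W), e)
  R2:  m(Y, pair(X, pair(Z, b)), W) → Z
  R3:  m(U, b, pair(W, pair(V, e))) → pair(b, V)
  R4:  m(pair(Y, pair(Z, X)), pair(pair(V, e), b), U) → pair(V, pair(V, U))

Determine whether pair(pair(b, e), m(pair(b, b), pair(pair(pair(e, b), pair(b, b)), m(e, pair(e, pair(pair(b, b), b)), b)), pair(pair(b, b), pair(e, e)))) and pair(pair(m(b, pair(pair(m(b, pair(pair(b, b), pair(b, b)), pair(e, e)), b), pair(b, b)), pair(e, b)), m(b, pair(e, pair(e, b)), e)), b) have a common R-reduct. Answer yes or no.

Reduce t₁ = pair(pair(b, e), m(pair(b, b), pair(pair(pair(e, b), pair(b, b)), m(e, pair(e, pair(pair(b, b), b)), b)), pair(pair(b, b), pair(e, e)))):
1. pair(pair(b, e), m(pair(b, b), pair(pair(pair(e, b), pair(b, b)), m(e, pair(e, pair(pair(b, b), b)), b)), pair(pair(b, b), pair(e, e))))  →  pair(pair(b, e), m(pair(b, b), pair(pair(pair(e, b), pair(b, b)), pair(b, b)), pair(pair(b, b), pair(e, e))))   [R2 at 2.2.2]
2. pair(pair(b, e), m(pair(b, b), pair(pair(pair(e, b), pair(b, b)), pair(b, b)), pair(pair(b, b), pair(e, e))))  →  pair(pair(b, e), b)   [R2 at 2]

Reduce t₂ = pair(pair(m(b, pair(pair(m(b, pair(pair(b, b), pair(b, b)), pair(e, e)), b), pair(b, b)), pair(e, b)), m(b, pair(e, pair(e, b)), e)), b):
1. pair(pair(m(b, pair(pair(m(b, pair(pair(b, b), pair(b, b)), pair(e, e)), b), pair(b, b)), pair(e, b)), m(b, pair(e, pair(e, b)), e)), b)  →  pair(pair(b, m(b, pair(e, pair(e, b)), e)), b)   [R2 at 1.1]
2. pair(pair(b, m(b, pair(e, pair(e, b)), e)), b)  →  pair(pair(b, e), b)   [R2 at 1.2]

yes — NF(t₁) = pair(pair(b, e), b), NF(t₂) = pair(pair(b, e), b)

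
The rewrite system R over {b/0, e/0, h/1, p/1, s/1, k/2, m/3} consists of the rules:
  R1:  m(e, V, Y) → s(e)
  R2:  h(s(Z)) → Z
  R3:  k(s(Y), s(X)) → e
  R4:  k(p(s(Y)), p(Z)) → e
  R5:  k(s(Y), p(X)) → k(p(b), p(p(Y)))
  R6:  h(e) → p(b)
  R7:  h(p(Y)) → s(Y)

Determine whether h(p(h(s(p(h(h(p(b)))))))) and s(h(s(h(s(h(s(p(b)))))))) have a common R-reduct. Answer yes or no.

yes — NF(t₁) = s(p(b)), NF(t₂) = s(p(b))

Reduce t₁ = h(p(h(s(p(h(h(p(b)))))))):
1. h(p(h(s(p(h(h(p(b))))))))  →  s(h(s(p(h(h(p(b)))))))   [R7 at ε]
2. s(h(s(p(h(h(p(b)))))))  →  s(p(h(h(p(b)))))   [R2 at 1]
3. s(p(h(h(p(b)))))  →  s(p(h(s(b))))   [R7 at 1.1.1]
4. s(p(h(s(b))))  →  s(p(b))   [R2 at 1.1]

Reduce t₂ = s(h(s(h(s(h(s(p(b)))))))):
1. s(h(s(h(s(h(s(p(b))))))))  →  s(h(s(h(s(p(b))))))   [R2 at 1]
2. s(h(s(h(s(p(b))))))  →  s(h(s(p(b))))   [R2 at 1]
3. s(h(s(p(b))))  →  s(p(b))   [R2 at 1]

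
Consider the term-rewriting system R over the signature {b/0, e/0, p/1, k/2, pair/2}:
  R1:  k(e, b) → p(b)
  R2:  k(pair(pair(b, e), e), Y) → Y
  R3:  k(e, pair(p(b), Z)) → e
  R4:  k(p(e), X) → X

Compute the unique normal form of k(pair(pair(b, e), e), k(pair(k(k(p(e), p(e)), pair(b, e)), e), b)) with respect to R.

1. k(pair(pair(b, e), e), k(pair(k(k(p(e), p(e)), pair(b, e)), e), b))  →  k(pair(k(k(p(e), p(e)), pair(b, e)), e), b)   [R2 at ε]
2. k(pair(k(k(p(e), p(e)), pair(b, e)), e), b)  →  k(pair(k(p(e), pair(b, e)), e), b)   [R4 at 1.1.1]
3. k(pair(k(p(e), pair(b, e)), e), b)  →  k(pair(pair(b, e), e), b)   [R4 at 1.1]
4. k(pair(pair(b, e), e), b)  →  b   [R2 at ε]

b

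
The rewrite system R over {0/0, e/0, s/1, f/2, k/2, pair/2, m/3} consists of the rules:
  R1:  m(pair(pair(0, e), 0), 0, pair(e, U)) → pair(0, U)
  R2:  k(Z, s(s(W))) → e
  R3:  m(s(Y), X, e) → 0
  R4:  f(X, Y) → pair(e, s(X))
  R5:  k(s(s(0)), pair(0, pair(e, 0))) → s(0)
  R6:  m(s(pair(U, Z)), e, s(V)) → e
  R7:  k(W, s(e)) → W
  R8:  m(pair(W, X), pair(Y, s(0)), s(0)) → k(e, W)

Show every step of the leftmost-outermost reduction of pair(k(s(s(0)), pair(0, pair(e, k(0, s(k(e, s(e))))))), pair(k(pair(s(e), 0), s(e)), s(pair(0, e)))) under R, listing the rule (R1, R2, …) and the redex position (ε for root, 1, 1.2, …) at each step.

pair(s(0), pair(pair(s(e), 0), s(pair(0, e))))

1. pair(k(s(s(0)), pair(0, pair(e, k(0, s(k(e, s(e))))))), pair(k(pair(s(e), 0), s(e)), s(pair(0, e))))  →  pair(k(s(s(0)), pair(0, pair(e, k(0, s(e))))), pair(k(pair(s(e), 0), s(e)), s(pair(0, e))))   [R7 at 1.2.2.2.2.1]
2. pair(k(s(s(0)), pair(0, pair(e, k(0, s(e))))), pair(k(pair(s(e), 0), s(e)), s(pair(0, e))))  →  pair(k(s(s(0)), pair(0, pair(e, 0))), pair(k(pair(s(e), 0), s(e)), s(pair(0, e))))   [R7 at 1.2.2.2]
3. pair(k(s(s(0)), pair(0, pair(e, 0))), pair(k(pair(s(e), 0), s(e)), s(pair(0, e))))  →  pair(s(0), pair(k(pair(s(e), 0), s(e)), s(pair(0, e))))   [R5 at 1]
4. pair(s(0), pair(k(pair(s(e), 0), s(e)), s(pair(0, e))))  →  pair(s(0), pair(pair(s(e), 0), s(pair(0, e))))   [R7 at 2.1]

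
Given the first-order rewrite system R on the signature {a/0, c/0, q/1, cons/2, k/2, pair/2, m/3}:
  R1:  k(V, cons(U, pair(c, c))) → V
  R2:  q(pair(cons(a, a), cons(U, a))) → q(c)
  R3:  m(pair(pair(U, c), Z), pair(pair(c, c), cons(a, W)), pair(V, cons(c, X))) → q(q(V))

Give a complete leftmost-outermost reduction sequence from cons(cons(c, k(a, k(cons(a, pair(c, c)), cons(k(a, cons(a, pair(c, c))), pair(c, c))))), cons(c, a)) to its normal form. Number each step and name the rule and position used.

1. cons(cons(c, k(a, k(cons(a, pair(c, c)), cons(k(a, cons(a, pair(c, c))), pair(c, c))))), cons(c, a))  →  cons(cons(c, k(a, cons(a, pair(c, c)))), cons(c, a))   [R1 at 1.2.2]
2. cons(cons(c, k(a, cons(a, pair(c, c)))), cons(c, a))  →  cons(cons(c, a), cons(c, a))   [R1 at 1.2]

cons(cons(c, a), cons(c, a))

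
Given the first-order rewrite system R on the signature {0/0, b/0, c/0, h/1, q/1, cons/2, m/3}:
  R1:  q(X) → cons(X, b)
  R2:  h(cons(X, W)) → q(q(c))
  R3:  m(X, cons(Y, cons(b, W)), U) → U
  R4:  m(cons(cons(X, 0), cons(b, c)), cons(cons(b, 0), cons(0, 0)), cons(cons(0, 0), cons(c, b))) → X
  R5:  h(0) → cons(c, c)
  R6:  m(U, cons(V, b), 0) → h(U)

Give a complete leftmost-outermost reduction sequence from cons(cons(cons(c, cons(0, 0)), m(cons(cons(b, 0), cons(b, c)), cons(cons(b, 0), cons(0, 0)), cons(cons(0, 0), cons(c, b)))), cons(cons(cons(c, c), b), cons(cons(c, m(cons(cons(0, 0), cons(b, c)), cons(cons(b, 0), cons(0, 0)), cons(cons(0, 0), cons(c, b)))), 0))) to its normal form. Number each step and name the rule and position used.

1. cons(cons(cons(c, cons(0, 0)), m(cons(cons(b, 0), cons(b, c)), cons(cons(b, 0), cons(0, 0)), cons(cons(0, 0), cons(c, b)))), cons(cons(cons(c, c), b), cons(cons(c, m(cons(cons(0, 0), cons(b, c)), cons(cons(b, 0), cons(0, 0)), cons(cons(0, 0), cons(c, b)))), 0)))  →  cons(cons(cons(c, cons(0, 0)), b), cons(cons(cons(c, c), b), cons(cons(c, m(cons(cons(0, 0), cons(b, c)), cons(cons(b, 0), cons(0, 0)), cons(cons(0, 0), cons(c, b)))), 0)))   [R4 at 1.2]
2. cons(cons(cons(c, cons(0, 0)), b), cons(cons(cons(c, c), b), cons(cons(c, m(cons(cons(0, 0), cons(b, c)), cons(cons(b, 0), cons(0, 0)), cons(cons(0, 0), cons(c, b)))), 0)))  →  cons(cons(cons(c, cons(0, 0)), b), cons(cons(cons(c, c), b), cons(cons(c, 0), 0)))   [R4 at 2.2.1.2]

cons(cons(cons(c, cons(0, 0)), b), cons(cons(cons(c, c), b), cons(cons(c, 0), 0)))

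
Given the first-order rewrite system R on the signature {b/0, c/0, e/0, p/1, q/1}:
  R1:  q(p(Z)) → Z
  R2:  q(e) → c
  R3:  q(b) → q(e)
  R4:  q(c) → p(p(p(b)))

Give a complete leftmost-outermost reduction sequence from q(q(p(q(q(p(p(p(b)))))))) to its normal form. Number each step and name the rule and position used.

1. q(q(p(q(q(p(p(p(b))))))))  →  q(q(q(p(p(p(b))))))   [R1 at 1]
2. q(q(q(p(p(p(b))))))  →  q(q(p(p(b))))   [R1 at 1.1]
3. q(q(p(p(b))))  →  q(p(b))   [R1 at 1]
4. q(p(b))  →  b   [R1 at ε]

b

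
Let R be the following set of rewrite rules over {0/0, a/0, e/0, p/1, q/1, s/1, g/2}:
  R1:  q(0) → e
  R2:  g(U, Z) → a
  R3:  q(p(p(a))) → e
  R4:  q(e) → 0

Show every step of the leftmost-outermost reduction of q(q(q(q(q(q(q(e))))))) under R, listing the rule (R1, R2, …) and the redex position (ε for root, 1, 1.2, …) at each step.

1. q(q(q(q(q(q(q(e)))))))  →  q(q(q(q(q(q(0))))))   [R4 at 1.1.1.1.1.1]
2. q(q(q(q(q(q(0))))))  →  q(q(q(q(q(e)))))   [R1 at 1.1.1.1.1]
3. q(q(q(q(q(e)))))  →  q(q(q(q(0))))   [R4 at 1.1.1.1]
4. q(q(q(q(0))))  →  q(q(q(e)))   [R1 at 1.1.1]
5. q(q(q(e)))  →  q(q(0))   [R4 at 1.1]
6. q(q(0))  →  q(e)   [R1 at 1]
7. q(e)  →  0   [R4 at ε]

0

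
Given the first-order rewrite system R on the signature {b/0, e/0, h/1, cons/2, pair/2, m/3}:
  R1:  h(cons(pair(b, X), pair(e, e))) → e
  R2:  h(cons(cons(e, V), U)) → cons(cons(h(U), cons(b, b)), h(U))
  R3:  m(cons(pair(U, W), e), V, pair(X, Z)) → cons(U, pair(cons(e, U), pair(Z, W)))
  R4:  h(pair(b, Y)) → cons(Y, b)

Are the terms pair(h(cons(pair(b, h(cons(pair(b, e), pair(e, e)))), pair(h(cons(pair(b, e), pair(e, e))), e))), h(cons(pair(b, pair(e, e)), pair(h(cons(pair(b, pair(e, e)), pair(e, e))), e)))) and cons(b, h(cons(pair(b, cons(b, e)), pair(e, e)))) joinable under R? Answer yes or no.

no — NF(t₁) = pair(e, e), NF(t₂) = cons(b, e)

Reduce t₁ = pair(h(cons(pair(b, h(cons(pair(b, e), pair(e, e)))), pair(h(cons(pair(b, e), pair(e, e))), e))), h(cons(pair(b, pair(e, e)), pair(h(cons(pair(b, pair(e, e)), pair(e, e))), e)))):
1. pair(h(cons(pair(b, h(cons(pair(b, e), pair(e, e)))), pair(h(cons(pair(b, e), pair(e, e))), e))), h(cons(pair(b, pair(e, e)), pair(h(cons(pair(b, pair(e, e)), pair(e, e))), e))))  →  pair(h(cons(pair(b, e), pair(h(cons(pair(b, e), pair(e, e))), e))), h(cons(pair(b, pair(e, e)), pair(h(cons(pair(b, pair(e, e)), pair(e, e))), e))))   [R1 at 1.1.1.2]
2. pair(h(cons(pair(b, e), pair(h(cons(pair(b, e), pair(e, e))), e))), h(cons(pair(b, pair(e, e)), pair(h(cons(pair(b, pair(e, e)), pair(e, e))), e))))  →  pair(h(cons(pair(b, e), pair(e, e))), h(cons(pair(b, pair(e, e)), pair(h(cons(pair(b, pair(e, e)), pair(e, e))), e))))   [R1 at 1.1.2.1]
3. pair(h(cons(pair(b, e), pair(e, e))), h(cons(pair(b, pair(e, e)), pair(h(cons(pair(b, pair(e, e)), pair(e, e))), e))))  →  pair(e, h(cons(pair(b, pair(e, e)), pair(h(cons(pair(b, pair(e, e)), pair(e, e))), e))))   [R1 at 1]
4. pair(e, h(cons(pair(b, pair(e, e)), pair(h(cons(pair(b, pair(e, e)), pair(e, e))), e))))  →  pair(e, h(cons(pair(b, pair(e, e)), pair(e, e))))   [R1 at 2.1.2.1]
5. pair(e, h(cons(pair(b, pair(e, e)), pair(e, e))))  →  pair(e, e)   [R1 at 2]

Reduce t₂ = cons(b, h(cons(pair(b, cons(b, e)), pair(e, e)))):
1. cons(b, h(cons(pair(b, cons(b, e)), pair(e, e))))  →  cons(b, e)   [R1 at 2]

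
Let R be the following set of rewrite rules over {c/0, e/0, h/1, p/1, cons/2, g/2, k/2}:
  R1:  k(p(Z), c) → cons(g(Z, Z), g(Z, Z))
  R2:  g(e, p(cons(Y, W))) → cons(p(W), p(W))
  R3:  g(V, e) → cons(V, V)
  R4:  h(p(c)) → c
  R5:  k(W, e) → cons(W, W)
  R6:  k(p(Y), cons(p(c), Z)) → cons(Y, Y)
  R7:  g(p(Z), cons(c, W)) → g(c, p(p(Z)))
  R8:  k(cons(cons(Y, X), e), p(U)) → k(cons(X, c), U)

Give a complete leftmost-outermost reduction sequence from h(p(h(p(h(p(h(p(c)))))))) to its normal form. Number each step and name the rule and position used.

c

1. h(p(h(p(h(p(h(p(c))))))))  →  h(p(h(p(h(p(c))))))   [R4 at 1.1.1.1.1.1]
2. h(p(h(p(h(p(c))))))  →  h(p(h(p(c))))   [R4 at 1.1.1.1]
3. h(p(h(p(c))))  →  h(p(c))   [R4 at 1.1]
4. h(p(c))  →  c   [R4 at ε]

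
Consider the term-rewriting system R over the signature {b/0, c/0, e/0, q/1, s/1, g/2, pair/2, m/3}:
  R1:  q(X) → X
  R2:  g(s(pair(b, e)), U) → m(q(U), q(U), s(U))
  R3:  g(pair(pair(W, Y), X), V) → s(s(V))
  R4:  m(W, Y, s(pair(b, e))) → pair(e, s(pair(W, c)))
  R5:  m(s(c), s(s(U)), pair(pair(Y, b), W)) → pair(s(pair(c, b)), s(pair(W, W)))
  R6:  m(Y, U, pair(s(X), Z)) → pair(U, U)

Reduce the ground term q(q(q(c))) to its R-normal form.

1. q(q(q(c)))  →  q(q(c))   [R1 at ε]
2. q(q(c))  →  q(c)   [R1 at ε]
3. q(c)  →  c   [R1 at ε]

c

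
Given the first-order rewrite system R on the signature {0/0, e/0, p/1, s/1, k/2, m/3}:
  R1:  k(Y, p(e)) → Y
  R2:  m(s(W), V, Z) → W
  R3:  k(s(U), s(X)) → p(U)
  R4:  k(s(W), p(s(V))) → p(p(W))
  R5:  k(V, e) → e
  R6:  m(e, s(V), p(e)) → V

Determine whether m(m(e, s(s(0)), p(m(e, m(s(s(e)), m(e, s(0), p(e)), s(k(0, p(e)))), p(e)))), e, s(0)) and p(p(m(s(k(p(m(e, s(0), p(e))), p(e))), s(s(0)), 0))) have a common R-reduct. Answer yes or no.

Reduce t₁ = m(m(e, s(s(0)), p(m(e, m(s(s(e)), m(e, s(0), p(e)), s(k(0, p(e)))), p(e)))), e, s(0)):
1. m(m(e, s(s(0)), p(m(e, m(s(s(e)), m(e, s(0), p(e)), s(k(0, p(e)))), p(e)))), e, s(0))  →  m(m(e, s(s(0)), p(m(e, s(e), p(e)))), e, s(0))   [R2 at 1.3.1.2]
2. m(m(e, s(s(0)), p(m(e, s(e), p(e)))), e, s(0))  →  m(m(e, s(s(0)), p(e)), e, s(0))   [R6 at 1.3.1]
3. m(m(e, s(s(0)), p(e)), e, s(0))  →  m(s(0), e, s(0))   [R6 at 1]
4. m(s(0), e, s(0))  →  0   [R2 at ε]

Reduce t₂ = p(p(m(s(k(p(m(e, s(0), p(e))), p(e))), s(s(0)), 0))):
1. p(p(m(s(k(p(m(e, s(0), p(e))), p(e))), s(s(0)), 0)))  →  p(p(k(p(m(e, s(0), p(e))), p(e))))   [R2 at 1.1]
2. p(p(k(p(m(e, s(0), p(e))), p(e))))  →  p(p(p(m(e, s(0), p(e)))))   [R1 at 1.1]
3. p(p(p(m(e, s(0), p(e)))))  →  p(p(p(0)))   [R6 at 1.1.1]

no — NF(t₁) = 0, NF(t₂) = p(p(p(0)))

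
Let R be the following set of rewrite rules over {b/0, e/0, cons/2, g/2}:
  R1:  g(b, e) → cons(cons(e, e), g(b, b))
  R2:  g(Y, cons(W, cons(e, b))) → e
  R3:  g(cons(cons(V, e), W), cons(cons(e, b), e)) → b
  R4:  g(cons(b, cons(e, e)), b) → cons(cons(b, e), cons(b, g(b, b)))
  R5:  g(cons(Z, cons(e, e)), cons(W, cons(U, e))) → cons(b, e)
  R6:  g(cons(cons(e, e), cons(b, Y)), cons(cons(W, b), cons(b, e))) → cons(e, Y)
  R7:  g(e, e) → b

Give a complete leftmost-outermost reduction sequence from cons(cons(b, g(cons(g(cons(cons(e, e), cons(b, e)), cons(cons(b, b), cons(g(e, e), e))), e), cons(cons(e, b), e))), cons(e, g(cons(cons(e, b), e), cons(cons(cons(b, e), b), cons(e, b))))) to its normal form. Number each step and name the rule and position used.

1. cons(cons(b, g(cons(g(cons(cons(e, e), cons(b, e)), cons(cons(b, b), cons(g(e, e), e))), e), cons(cons(e, b), e))), cons(e, g(cons(cons(e, b), e), cons(cons(cons(b, e), b), cons(e, b)))))  →  cons(cons(b, g(cons(g(cons(cons(e, e), cons(b, e)), cons(cons(b, b), cons(b, e))), e), cons(cons(e, b), e))), cons(e, g(cons(cons(e, b), e), cons(cons(cons(b, e), b), cons(e, b)))))   [R7 at 1.2.1.1.2.2.1]
2. cons(cons(b, g(cons(g(cons(cons(e, e), cons(b, e)), cons(cons(b, b), cons(b, e))), e), cons(cons(e, b), e))), cons(e, g(cons(cons(e, b), e), cons(cons(cons(b, e), b), cons(e, b)))))  →  cons(cons(b, g(cons(cons(e, e), e), cons(cons(e, b), e))), cons(e, g(cons(cons(e, b), e), cons(cons(cons(b, e), b), cons(e, b)))))   [R6 at 1.2.1.1]
3. cons(cons(b, g(cons(cons(e, e), e), cons(cons(e, b), e))), cons(e, g(cons(cons(e, b), e), cons(cons(cons(b, e), b), cons(e, b)))))  →  cons(cons(b, b), cons(e, g(cons(cons(e, b), e), cons(cons(cons(b, e), b), cons(e, b)))))   [R3 at 1.2]
4. cons(cons(b, b), cons(e, g(cons(cons(e, b), e), cons(cons(cons(b, e), b), cons(e, b)))))  →  cons(cons(b, b), cons(e, e))   [R2 at 2.2]

cons(cons(b, b), cons(e, e))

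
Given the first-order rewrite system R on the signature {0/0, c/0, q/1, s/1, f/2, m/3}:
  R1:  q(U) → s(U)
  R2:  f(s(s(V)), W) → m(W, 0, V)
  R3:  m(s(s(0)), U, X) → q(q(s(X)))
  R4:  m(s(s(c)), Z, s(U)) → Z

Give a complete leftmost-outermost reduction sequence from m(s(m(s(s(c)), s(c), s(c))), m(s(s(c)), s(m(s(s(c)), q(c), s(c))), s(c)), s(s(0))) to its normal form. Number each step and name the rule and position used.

1. m(s(m(s(s(c)), s(c), s(c))), m(s(s(c)), s(m(s(s(c)), q(c), s(c))), s(c)), s(s(0)))  →  m(s(s(c)), m(s(s(c)), s(m(s(s(c)), q(c), s(c))), s(c)), s(s(0)))   [R4 at 1.1]
2. m(s(s(c)), m(s(s(c)), s(m(s(s(c)), q(c), s(c))), s(c)), s(s(0)))  →  m(s(s(c)), s(m(s(s(c)), q(c), s(c))), s(c))   [R4 at ε]
3. m(s(s(c)), s(m(s(s(c)), q(c), s(c))), s(c))  →  s(m(s(s(c)), q(c), s(c)))   [R4 at ε]
4. s(m(s(s(c)), q(c), s(c)))  →  s(q(c))   [R4 at 1]
5. s(q(c))  →  s(s(c))   [R1 at 1]

s(s(c))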